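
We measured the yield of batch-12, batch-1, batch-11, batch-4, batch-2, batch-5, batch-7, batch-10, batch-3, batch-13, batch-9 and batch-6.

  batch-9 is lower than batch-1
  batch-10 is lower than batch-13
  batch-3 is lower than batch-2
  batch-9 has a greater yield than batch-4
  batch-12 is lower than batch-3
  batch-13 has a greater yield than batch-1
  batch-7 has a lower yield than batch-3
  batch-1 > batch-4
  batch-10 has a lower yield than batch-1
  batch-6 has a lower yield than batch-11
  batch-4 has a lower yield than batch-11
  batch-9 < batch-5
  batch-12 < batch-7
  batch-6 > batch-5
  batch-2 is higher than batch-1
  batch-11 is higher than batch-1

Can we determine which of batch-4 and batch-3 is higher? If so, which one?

undetermined

Following every chain through batch-4: above batch-4 we get batch-9, batch-1, batch-13, batch-5, batch-6, batch-2, batch-11.
batch-3 is not reached, and no chain runs the other way from batch-3 to batch-4.
So the given relations leave the order of batch-4 and batch-3 undetermined.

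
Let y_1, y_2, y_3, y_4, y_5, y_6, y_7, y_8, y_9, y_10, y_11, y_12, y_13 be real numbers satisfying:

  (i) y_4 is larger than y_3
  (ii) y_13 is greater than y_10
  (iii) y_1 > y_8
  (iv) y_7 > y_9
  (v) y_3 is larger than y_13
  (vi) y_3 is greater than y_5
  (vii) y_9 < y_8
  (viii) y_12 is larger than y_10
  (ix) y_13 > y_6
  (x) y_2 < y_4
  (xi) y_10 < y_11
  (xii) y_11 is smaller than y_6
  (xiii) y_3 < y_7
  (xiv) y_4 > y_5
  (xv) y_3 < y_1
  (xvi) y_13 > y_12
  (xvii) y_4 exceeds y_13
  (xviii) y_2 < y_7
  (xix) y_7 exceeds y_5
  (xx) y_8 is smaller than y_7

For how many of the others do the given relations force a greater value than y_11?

The elements the relations force above y_11 are y_6, y_13, y_3, y_1, y_4, y_7 — no chain reaches any other.
That is 6.

6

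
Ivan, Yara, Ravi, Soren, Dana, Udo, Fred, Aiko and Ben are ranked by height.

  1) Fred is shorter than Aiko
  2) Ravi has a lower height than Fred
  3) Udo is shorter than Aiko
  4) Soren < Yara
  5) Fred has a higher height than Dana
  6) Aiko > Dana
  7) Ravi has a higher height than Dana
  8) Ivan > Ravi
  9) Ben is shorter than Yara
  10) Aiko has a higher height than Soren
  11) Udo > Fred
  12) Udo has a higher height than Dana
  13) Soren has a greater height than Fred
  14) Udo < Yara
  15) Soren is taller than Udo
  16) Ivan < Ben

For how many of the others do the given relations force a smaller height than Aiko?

The elements the relations force below Aiko are Dana, Ravi, Fred, Udo, Soren — no chain reaches any other.
That is 5.

5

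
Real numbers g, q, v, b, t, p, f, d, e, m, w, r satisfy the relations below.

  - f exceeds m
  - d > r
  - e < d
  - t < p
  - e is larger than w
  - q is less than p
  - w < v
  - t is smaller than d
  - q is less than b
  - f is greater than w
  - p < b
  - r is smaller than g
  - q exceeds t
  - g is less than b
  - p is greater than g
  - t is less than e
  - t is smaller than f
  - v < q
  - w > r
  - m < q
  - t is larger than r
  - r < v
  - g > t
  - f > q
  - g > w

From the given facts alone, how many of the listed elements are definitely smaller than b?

The elements the relations force below b are r, m, w, t, v, g, q, p — no chain reaches any other.
That is 8.

8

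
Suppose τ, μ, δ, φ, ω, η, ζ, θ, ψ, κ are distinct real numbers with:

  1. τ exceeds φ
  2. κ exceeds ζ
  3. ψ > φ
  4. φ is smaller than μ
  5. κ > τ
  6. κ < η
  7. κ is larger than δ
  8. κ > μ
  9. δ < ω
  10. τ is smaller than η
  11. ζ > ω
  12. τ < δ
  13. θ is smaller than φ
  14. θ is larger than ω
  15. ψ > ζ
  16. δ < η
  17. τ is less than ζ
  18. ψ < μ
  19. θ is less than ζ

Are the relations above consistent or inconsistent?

inconsistent

We have ω < θ stated directly, yet also θ < φ < τ < δ < ω by chaining the others — so θ < ω. Contradiction.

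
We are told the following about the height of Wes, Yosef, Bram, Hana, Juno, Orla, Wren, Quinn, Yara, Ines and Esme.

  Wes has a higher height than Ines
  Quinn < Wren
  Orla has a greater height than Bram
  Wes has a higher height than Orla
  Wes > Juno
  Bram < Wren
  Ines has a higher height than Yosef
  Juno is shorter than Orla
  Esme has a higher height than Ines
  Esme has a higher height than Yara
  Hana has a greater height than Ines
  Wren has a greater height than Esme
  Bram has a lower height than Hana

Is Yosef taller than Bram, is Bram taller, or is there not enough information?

Following every chain through Yosef: above Yosef we get Ines, Esme, Wren, Hana, Wes.
Bram is not reached, and no chain runs the other way from Bram to Yosef.
So the given relations leave the order of Yosef and Bram undetermined.

undetermined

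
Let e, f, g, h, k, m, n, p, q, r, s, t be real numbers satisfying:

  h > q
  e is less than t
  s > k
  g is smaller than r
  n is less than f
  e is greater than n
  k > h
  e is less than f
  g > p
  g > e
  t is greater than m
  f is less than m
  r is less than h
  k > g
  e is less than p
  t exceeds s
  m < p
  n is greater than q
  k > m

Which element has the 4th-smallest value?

f

The consecutive relations fix a unique order: q < n < e < f < m < p < g < r < h < k < s < t.
The 4th smallest is f.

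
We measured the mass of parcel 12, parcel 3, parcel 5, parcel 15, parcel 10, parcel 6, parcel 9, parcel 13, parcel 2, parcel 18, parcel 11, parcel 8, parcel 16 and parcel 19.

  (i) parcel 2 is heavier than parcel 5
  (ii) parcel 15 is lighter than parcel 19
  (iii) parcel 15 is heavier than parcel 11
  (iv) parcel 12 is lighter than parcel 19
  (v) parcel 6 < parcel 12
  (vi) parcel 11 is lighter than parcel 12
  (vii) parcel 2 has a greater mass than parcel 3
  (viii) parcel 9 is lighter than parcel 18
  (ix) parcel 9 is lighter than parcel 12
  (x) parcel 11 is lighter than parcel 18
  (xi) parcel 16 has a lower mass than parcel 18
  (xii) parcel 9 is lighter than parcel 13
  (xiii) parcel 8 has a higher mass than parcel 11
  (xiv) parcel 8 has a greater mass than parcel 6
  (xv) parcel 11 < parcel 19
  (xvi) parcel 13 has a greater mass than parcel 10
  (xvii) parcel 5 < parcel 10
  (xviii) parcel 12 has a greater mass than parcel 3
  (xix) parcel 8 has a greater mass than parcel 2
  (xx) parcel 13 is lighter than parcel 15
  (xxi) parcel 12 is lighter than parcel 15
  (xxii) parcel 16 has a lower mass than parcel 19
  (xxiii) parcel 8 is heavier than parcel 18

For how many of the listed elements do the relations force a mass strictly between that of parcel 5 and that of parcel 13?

Chaining upward from parcel 5 reaches: parcel 10, parcel 2, parcel 15, parcel 19, parcel 8.
Chaining downward from parcel 13 reaches: parcel 9, parcel 10.
Strictly between parcel 5 and parcel 13 are those in both lists: parcel 10 — 1 element.

1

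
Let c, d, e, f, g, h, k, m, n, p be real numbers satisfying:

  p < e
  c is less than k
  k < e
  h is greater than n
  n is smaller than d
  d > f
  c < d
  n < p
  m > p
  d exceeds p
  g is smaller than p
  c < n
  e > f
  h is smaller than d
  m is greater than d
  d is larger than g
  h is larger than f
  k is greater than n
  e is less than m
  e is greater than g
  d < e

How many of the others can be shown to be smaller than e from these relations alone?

The elements the relations force below e are f, c, g, n, p, h, k, d — no chain reaches any other.
That is 8.

8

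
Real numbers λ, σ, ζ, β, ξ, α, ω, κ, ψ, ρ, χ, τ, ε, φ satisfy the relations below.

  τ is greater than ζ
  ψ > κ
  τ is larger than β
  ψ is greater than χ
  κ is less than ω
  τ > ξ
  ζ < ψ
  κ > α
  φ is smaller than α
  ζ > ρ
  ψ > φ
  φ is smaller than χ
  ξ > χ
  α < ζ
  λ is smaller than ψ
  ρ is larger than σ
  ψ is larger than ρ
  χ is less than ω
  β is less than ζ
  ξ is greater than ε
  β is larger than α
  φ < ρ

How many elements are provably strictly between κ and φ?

Chaining upward from φ reaches: χ, α, ρ, ξ, β, ζ, ω, τ, ψ.
Chaining downward from κ reaches: α.
Strictly between φ and κ are those in both lists: α — 1 element.

1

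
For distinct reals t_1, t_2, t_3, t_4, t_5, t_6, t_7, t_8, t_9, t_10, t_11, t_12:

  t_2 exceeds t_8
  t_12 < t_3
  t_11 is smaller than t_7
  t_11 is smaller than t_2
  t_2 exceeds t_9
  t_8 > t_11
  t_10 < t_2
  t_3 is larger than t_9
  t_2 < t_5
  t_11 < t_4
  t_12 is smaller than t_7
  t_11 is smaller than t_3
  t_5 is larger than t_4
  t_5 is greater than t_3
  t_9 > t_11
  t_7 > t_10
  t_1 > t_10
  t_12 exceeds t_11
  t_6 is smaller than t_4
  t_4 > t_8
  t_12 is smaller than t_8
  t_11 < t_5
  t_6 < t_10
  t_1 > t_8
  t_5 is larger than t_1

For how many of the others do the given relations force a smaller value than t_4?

Directly below t_4: t_11, t_6, t_8.
One step further: t_12 (4 so far).
Nothing else is reachable below t_4; 4 in all.

4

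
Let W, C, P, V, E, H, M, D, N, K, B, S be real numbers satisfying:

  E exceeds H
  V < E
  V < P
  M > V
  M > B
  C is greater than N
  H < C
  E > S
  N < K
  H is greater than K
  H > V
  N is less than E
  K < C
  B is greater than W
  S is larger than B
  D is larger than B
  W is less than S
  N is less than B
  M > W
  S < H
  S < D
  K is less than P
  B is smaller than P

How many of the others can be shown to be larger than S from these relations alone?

The elements the relations force above S are D, H, E, C — no chain reaches any other.
That is 4.

4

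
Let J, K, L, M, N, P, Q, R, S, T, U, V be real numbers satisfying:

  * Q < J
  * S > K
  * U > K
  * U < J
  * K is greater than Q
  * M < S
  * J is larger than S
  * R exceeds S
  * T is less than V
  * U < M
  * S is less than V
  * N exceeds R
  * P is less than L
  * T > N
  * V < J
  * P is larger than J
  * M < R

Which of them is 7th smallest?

The consecutive relations fix a unique order: Q < K < U < M < S < R < N < T < V < J < P < L.
Counting 7 from the smallest end gives N.

N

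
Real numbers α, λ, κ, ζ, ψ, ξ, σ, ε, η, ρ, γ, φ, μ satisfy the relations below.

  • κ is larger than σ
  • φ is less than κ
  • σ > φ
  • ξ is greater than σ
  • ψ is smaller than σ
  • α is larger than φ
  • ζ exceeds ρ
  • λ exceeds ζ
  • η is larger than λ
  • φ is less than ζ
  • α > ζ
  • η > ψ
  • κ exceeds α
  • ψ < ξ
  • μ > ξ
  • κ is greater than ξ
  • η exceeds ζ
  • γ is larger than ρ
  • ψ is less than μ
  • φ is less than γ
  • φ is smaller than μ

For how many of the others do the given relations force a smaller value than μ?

4

From μ the given relations immediately reach ψ, φ, ξ.
From those, σ — 4 in total.
Nothing else is reachable below μ; 4 in all.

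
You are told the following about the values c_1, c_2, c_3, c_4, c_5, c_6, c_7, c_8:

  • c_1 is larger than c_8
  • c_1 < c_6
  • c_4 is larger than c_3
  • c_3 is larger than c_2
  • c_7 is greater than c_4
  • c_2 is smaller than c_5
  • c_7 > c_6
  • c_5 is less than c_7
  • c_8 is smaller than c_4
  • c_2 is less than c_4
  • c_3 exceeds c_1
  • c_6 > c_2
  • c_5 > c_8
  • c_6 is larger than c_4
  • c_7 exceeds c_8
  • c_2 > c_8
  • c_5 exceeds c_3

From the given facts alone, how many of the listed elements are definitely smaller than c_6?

5

From c_6 the given relations immediately reach c_1, c_2, c_4.
From those, c_8, c_3 — 5 in total.
Nothing else is reachable below c_6; 5 in all.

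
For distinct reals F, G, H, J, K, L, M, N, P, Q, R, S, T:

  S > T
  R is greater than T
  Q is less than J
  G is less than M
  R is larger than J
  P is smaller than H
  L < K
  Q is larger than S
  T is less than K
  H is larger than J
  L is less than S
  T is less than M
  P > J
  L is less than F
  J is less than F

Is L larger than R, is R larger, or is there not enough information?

R

Chaining the given relations: L < S < Q < J < R.
So R is larger.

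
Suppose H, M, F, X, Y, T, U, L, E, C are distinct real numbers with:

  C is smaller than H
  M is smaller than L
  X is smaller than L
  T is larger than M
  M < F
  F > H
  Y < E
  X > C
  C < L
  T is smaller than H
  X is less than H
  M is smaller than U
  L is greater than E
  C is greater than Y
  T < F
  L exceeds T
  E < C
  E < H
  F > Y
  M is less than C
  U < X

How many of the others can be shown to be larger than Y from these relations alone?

From Y the given relations immediately reach E, C, F.
From those, X, H, L — 6 in total.
No other element is forced above Y by the given relations, so the count is 6.

6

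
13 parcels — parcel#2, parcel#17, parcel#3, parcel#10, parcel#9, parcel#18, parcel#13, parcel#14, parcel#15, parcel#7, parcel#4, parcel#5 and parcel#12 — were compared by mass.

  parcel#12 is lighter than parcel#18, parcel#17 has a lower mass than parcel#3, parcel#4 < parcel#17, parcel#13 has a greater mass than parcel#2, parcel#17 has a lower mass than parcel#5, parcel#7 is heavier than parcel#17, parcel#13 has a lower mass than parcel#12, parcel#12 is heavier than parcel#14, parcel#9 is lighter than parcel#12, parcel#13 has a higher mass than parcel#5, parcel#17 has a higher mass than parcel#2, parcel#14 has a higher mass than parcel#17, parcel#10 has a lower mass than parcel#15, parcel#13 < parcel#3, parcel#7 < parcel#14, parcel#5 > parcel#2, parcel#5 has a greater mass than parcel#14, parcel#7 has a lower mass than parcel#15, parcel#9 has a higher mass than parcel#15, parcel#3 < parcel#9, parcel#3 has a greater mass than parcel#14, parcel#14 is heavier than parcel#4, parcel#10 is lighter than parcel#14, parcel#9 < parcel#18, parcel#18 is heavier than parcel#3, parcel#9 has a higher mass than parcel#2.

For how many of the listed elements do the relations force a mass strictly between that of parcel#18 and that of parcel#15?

Chaining upward from parcel#15 reaches: parcel#9, parcel#12.
Chaining downward from parcel#18 reaches: parcel#4, parcel#2, parcel#10, parcel#17, parcel#7, parcel#14, parcel#5, parcel#13, parcel#3, parcel#9, parcel#12.
Strictly between parcel#15 and parcel#18 are those in both lists: parcel#9, parcel#12 — 2 elements.

2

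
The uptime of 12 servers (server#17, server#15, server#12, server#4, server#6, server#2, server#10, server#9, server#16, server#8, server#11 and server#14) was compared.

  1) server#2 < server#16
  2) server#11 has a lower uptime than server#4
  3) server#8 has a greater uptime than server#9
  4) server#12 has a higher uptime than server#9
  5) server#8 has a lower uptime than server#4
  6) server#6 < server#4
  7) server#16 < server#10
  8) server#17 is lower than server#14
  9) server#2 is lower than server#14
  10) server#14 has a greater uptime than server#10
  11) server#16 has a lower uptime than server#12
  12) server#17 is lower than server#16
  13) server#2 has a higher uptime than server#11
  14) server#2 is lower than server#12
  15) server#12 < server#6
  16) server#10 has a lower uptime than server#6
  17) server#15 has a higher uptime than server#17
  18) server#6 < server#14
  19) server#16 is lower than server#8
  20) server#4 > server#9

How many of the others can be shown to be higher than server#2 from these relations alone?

7

From server#2 the given relations immediately reach server#16, server#12, server#14.
From those, server#10, server#6, server#8 — 6 in total.
From those, server#4 — 7 in total.
Nothing else is reachable above server#2; 7 in all.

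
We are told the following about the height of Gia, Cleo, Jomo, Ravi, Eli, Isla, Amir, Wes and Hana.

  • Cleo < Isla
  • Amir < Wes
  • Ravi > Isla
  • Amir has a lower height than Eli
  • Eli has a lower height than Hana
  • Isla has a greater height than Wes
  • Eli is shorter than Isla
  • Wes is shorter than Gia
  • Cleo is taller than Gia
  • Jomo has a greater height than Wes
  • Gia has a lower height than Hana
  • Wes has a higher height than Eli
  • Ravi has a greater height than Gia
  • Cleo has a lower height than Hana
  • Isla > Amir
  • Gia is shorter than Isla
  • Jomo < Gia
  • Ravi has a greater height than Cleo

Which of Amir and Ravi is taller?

Ravi

Amir < Eli < Wes < Jomo < Gia < Cleo < Isla < Ravi, by transitivity through Eli, Wes, Jomo, Gia, Cleo, Isla.
So Amir < Ravi; Ravi is the taller of the two.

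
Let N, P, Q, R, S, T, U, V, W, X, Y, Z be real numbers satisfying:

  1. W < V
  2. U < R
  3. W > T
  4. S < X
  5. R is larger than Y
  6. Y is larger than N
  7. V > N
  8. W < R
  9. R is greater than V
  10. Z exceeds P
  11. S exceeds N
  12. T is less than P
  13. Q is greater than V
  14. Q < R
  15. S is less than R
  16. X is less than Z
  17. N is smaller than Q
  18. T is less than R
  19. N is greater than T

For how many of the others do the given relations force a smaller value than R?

The elements the relations force below R are T, N, W, U, Y, S, V, Q — no chain reaches any other.
That is 8.

8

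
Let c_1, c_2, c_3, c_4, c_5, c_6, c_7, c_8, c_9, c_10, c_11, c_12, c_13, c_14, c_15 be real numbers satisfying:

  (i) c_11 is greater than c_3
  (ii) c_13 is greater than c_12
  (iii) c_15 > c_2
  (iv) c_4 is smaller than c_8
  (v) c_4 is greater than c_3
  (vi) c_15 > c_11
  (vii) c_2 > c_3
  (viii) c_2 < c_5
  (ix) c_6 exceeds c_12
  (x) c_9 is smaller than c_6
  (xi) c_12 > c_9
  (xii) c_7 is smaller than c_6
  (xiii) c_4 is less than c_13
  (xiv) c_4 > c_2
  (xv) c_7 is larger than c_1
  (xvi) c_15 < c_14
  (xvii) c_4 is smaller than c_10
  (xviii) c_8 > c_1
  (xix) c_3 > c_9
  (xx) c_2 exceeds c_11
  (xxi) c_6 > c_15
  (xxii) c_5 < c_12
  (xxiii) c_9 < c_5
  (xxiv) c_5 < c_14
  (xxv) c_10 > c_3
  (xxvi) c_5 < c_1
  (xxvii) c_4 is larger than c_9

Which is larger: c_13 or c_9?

c_13

Link the given pairs in sequence: c_9 < c_3; c_3 < c_2; c_2 < c_5; c_5 < c_12; c_12 < c_13.
Together: c_9 < c_3 < c_2 < c_5 < c_12 < c_13.
So c_9 < c_13; c_13 is the larger of the two.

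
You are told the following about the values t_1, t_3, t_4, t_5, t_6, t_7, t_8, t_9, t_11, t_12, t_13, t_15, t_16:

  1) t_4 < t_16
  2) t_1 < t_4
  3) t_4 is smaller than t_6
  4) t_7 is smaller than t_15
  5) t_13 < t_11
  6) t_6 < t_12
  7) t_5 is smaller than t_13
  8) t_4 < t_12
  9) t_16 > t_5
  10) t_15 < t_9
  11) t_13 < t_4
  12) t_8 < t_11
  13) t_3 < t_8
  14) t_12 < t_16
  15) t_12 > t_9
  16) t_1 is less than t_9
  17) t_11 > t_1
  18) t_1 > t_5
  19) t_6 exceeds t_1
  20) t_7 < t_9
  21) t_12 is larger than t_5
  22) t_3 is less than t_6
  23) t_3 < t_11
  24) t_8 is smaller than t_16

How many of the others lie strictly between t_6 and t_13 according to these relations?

1

The relations place t_13 below t_6. An element lies strictly between them when it is forced above t_13 and also forced below t_6.
Above t_13: {t_4, t_11, t_12, t_16}. Below t_6: {t_3, t_5, t_1, t_4}.
Intersection: {t_4} — 1.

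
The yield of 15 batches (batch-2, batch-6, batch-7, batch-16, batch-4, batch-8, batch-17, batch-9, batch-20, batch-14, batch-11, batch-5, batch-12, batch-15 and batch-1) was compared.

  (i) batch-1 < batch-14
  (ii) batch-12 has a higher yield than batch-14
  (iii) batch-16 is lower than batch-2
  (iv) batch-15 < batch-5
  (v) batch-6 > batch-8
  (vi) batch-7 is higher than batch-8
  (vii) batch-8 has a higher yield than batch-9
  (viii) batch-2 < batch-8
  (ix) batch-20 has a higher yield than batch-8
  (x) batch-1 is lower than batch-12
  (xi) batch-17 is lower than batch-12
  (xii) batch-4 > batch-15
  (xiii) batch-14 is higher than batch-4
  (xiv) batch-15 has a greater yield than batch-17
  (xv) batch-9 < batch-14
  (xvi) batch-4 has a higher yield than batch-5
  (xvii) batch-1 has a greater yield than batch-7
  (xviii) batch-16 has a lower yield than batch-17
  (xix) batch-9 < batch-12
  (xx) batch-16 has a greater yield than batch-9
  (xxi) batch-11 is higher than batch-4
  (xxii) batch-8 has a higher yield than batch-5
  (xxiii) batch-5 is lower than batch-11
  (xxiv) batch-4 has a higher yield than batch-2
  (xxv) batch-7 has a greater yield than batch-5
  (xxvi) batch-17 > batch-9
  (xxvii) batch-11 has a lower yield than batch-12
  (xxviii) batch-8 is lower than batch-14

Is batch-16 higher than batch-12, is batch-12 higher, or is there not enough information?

batch-16 < batch-17 and batch-17 < batch-15 give batch-16 < batch-15.
Then batch-15 < batch-5 extends the chain to batch-5.
Then batch-5 < batch-4 extends the chain to batch-4.
With batch-4 < batch-11: batch-16 < batch-17 < batch-15 < batch-5 < batch-4 < batch-11.
Then batch-11 < batch-12 extends the chain to batch-12.
So batch-12 is higher.

batch-12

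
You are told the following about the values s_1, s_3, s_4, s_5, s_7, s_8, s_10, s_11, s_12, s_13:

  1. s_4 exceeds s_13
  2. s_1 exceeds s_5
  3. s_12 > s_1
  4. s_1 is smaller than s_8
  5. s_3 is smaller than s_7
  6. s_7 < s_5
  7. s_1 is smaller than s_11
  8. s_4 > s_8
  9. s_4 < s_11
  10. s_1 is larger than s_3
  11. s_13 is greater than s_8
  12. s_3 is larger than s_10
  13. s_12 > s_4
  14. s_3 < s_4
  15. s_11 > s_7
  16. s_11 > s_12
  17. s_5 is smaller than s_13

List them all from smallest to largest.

Nothing is placed below s_10, so it is least; from there s_10 < s_3; s_3 < s_7; s_7 < s_5; s_5 < s_1; s_1 < s_8; s_8 < s_13; s_13 < s_4; s_4 < s_12; s_12 < s_11, each given directly.

s_10 < s_3 < s_7 < s_5 < s_1 < s_8 < s_13 < s_4 < s_12 < s_11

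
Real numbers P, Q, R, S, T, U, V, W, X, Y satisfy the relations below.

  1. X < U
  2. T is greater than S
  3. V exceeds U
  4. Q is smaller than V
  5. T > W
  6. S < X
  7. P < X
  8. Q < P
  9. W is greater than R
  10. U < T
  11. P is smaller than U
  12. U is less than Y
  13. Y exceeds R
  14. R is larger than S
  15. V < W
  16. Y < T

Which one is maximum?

S is not greatest since S < X; Q is not greatest since Q < P; P is not greatest since P < U; X is not greatest since X < U; U is not greatest since U < T; R is not greatest since R < W; Y is not greatest since Y < T; V is not greatest since V < W; W is not greatest since W < T.
Only T has nothing above it, so T is the maximum.

T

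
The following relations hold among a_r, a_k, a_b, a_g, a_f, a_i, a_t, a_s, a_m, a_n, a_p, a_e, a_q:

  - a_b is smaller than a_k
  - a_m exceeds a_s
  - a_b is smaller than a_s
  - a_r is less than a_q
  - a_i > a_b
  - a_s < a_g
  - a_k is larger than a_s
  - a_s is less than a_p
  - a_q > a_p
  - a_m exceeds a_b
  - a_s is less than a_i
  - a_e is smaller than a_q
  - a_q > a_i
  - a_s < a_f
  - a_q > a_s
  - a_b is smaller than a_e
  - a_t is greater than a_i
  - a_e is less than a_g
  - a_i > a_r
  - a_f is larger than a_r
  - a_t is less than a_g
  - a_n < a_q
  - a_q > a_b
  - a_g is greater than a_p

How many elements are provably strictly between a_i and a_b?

1

The relations place a_b below a_i. An element lies strictly between them when it is forced above a_b and also forced below a_i.
Above a_b: {a_s, a_k, a_e, a_t, a_p, a_m, a_g, a_f, a_q}. Below a_i: {a_s, a_r}.
Intersection: {a_s} — 1.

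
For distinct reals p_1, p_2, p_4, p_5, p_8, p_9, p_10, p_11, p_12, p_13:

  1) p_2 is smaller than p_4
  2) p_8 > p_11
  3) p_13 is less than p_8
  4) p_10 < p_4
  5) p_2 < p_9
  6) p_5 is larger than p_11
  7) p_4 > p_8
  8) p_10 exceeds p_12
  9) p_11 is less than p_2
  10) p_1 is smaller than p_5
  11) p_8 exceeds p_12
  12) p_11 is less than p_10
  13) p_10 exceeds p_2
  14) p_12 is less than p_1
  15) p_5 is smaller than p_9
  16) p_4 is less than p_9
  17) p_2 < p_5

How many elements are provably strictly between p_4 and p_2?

Chaining upward from p_2 reaches: p_10, p_5, p_9.
Chaining downward from p_4 reaches: p_11, p_12, p_10, p_13, p_8.
Strictly between p_2 and p_4 are those in both lists: p_10 — 1 element.

1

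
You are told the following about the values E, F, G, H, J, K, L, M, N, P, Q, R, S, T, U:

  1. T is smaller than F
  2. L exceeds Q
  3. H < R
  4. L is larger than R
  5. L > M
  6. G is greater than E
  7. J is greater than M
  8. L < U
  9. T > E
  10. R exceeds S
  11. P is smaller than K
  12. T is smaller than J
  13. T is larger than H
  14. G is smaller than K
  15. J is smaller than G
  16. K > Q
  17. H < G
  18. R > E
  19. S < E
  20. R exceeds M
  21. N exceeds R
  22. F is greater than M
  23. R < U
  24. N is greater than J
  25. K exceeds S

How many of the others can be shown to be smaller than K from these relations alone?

The elements the relations force below K are M, Q, S, E, H, T, J, G, P — no chain reaches any other.
That is 9.

9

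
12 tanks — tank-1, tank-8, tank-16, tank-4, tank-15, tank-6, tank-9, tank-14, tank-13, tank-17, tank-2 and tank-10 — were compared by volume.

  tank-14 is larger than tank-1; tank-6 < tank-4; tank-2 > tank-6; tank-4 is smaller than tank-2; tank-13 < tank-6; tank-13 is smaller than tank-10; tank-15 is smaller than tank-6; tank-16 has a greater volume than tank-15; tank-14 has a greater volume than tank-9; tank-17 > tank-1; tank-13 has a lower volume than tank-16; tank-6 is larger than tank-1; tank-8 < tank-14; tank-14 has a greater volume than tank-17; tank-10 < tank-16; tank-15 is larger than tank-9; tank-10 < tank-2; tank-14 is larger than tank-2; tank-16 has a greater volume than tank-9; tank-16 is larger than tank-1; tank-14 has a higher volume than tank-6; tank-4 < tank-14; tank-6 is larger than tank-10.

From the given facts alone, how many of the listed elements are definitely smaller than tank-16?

Directly below tank-16: tank-13, tank-9, tank-1, tank-15, tank-10.
No other element is forced below tank-16 by the given relations, so the count is 5.

5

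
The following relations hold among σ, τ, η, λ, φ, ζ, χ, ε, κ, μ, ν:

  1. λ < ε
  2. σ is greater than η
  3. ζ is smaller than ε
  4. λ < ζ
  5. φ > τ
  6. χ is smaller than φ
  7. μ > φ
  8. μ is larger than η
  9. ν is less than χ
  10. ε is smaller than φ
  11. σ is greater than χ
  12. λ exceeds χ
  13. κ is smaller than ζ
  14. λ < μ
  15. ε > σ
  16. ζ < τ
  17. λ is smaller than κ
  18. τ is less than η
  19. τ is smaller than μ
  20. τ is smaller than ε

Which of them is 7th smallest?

η

The consecutive relations fix a unique order: ν < χ < λ < κ < ζ < τ < η < σ < ε < φ < μ.
The 7th smallest is η.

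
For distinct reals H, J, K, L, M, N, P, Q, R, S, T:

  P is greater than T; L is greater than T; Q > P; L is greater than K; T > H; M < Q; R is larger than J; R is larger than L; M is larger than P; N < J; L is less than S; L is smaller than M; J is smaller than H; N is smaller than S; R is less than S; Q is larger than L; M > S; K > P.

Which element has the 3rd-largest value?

Piecing the relations together gives one ordering: N < J < H < T < P < K < L < R < S < M < Q.
Counting 3 from the largest end gives S.

S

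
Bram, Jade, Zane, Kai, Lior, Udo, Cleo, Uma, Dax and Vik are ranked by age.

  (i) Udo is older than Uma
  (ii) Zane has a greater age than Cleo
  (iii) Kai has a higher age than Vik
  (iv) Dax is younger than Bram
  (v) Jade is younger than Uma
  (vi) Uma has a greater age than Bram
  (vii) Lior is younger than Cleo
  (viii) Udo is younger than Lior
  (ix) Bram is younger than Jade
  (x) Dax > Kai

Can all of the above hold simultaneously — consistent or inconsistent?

Every relation is compatible with Vik < Kai < Dax < Bram < Jade < Uma < Udo < Lior < Cleo < Zane; the set is consistent.

consistent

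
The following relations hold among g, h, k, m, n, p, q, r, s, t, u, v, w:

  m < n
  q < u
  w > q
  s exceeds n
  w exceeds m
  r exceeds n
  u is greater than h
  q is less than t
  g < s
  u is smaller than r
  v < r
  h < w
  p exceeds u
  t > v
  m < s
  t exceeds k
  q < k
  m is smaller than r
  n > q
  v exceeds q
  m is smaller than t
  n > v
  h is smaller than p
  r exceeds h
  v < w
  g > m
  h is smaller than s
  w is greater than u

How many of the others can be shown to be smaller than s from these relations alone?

From s the given relations immediately reach h, m, g, n.
From those, q, v — 6 in total.
Nothing else is reachable below s; 6 in all.

6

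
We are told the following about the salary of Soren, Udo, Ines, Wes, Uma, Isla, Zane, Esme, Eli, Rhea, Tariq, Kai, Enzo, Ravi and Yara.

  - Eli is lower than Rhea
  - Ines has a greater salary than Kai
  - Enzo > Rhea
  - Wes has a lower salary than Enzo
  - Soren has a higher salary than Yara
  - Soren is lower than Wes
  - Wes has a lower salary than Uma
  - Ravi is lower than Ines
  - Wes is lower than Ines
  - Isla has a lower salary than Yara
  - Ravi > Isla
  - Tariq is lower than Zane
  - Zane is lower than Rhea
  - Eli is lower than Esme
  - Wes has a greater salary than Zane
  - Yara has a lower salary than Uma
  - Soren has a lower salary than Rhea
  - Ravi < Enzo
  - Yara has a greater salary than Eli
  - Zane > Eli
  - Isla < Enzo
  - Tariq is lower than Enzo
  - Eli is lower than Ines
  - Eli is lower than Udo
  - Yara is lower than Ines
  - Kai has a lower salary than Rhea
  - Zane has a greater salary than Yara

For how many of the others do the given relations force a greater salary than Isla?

The elements the relations force above Isla are Ravi, Yara, Zane, Soren, Wes, Rhea, Ines, Uma, Enzo — no chain reaches any other.
That is 9.

9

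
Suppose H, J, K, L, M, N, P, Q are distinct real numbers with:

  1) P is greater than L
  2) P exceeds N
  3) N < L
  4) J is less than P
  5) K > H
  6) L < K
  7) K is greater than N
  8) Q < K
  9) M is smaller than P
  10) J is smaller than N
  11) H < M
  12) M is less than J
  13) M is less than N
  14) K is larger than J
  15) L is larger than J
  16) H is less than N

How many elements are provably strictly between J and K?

2

Chaining upward from J reaches: N, L, P.
Chaining downward from K reaches: H, M, N, L, Q.
Strictly between J and K are those in both lists: N, L — 2 elements.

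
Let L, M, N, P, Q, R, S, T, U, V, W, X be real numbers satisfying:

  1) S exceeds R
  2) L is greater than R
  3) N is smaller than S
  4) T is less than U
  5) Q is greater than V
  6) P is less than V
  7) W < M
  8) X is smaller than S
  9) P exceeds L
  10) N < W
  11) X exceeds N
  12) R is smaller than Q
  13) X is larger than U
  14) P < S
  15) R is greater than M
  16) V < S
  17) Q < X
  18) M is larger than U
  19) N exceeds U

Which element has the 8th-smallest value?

Piecing the relations together gives one ordering: T < U < N < W < M < R < L < P < V < Q < X < S.
Counting 8 from the smallest end gives P.

P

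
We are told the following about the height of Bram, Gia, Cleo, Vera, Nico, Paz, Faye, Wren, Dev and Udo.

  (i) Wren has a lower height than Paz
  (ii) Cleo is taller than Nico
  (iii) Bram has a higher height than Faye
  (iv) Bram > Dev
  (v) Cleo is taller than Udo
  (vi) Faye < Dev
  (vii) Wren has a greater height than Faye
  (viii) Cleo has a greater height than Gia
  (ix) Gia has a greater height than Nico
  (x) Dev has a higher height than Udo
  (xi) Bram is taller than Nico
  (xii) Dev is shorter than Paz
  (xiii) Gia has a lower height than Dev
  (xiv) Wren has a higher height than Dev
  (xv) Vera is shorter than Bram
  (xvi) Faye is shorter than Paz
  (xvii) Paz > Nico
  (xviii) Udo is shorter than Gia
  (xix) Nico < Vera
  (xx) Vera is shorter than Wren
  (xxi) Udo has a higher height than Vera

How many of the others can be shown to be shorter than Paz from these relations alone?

7

Directly below Paz: Nico, Faye, Dev, Wren.
One step further: Vera, Udo, Gia (7 so far).
No other element is forced below Paz by the given relations, so the count is 7.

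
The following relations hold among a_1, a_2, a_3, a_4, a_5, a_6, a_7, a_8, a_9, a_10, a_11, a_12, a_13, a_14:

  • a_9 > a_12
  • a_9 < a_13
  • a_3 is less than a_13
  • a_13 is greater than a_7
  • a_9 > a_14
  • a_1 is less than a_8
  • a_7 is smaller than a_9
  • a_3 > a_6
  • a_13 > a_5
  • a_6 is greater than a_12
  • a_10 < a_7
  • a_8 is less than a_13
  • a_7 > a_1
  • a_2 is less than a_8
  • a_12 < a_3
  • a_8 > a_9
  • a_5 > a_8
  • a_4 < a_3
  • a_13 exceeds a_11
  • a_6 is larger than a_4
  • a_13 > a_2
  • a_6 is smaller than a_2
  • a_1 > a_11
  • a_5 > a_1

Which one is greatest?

a_13

Chaining downward from a_13: directly below it, a_11, a_7, a_2, a_9, a_8, a_3, a_5; then a_4, a_12, a_6, a_14, a_10, a_1.
That covers every other element, and nothing is given above a_13, so a_13 is the greatest.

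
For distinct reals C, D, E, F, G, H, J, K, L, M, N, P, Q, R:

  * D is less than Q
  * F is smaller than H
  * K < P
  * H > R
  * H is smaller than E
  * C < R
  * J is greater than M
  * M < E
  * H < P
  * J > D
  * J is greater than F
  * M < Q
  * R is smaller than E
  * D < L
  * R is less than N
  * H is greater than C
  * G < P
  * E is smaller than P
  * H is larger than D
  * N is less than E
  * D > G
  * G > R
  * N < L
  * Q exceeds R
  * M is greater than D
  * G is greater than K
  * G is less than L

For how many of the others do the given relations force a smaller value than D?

4

Directly below D: G.
One step further: R, K (3 so far).
One step further: C (4 so far).
No other element is forced below D by the given relations, so the count is 4.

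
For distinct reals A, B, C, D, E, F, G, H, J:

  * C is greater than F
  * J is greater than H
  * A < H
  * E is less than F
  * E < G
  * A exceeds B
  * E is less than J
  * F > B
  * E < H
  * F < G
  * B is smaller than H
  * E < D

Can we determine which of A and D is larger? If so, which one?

undetermined

Following every chain through A: above A we get H, J; below A we get B.
D is not reached, and no chain runs the other way from D to A.
So the given relations leave the order of A and D undetermined.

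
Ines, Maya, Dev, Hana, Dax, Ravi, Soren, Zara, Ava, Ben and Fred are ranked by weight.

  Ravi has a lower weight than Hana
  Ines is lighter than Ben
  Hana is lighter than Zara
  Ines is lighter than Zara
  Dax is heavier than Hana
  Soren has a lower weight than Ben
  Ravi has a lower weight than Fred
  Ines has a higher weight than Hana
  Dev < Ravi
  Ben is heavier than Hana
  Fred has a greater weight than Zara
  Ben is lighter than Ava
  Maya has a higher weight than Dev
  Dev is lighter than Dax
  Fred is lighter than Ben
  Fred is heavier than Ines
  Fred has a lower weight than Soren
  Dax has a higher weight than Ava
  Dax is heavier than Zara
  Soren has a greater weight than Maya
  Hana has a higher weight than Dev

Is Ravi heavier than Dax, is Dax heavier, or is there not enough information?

Dax

Link the given pairs in sequence: Ravi < Hana; Hana < Ines; Ines < Zara; Zara < Fred; Fred < Soren; Soren < Ben; Ben < Ava; Ava < Dax.
Chaining these gives Ravi < Hana < Ines < Zara < Fred < Soren < Ben < Ava < Dax.
So Dax is heavier.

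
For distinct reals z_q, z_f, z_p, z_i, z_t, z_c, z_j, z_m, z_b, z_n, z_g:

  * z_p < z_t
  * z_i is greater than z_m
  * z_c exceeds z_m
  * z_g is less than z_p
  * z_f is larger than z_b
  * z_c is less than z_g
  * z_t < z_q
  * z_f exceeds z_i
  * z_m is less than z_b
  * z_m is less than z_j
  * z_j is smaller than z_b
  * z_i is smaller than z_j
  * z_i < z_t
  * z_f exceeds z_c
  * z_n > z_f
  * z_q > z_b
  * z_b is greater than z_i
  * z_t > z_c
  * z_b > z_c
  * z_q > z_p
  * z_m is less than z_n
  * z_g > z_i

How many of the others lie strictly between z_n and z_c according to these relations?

Chaining upward from z_c reaches: z_g, z_p, z_b, z_f, z_t, z_q.
Chaining downward from z_n reaches: z_m, z_i, z_j, z_b, z_f.
Strictly between z_c and z_n are those in both lists: z_b, z_f — 2 elements.

2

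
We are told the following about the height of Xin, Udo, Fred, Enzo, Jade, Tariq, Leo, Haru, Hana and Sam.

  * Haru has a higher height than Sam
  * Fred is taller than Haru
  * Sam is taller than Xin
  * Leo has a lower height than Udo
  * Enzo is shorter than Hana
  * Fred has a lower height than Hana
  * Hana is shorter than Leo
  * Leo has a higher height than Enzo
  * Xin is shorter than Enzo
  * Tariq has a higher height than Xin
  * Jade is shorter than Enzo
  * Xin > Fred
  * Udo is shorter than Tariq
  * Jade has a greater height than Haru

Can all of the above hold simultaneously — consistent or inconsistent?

inconsistent

Chaining the given relations yields Fred < Xin < Sam < Haru, so Fred < Haru. But one relation states Haru < Fred. These cannot both hold.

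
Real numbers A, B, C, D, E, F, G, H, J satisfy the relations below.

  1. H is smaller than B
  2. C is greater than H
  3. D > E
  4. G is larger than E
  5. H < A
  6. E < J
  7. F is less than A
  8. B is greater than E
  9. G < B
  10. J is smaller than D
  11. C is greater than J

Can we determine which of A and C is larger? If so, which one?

Following every chain through A: below A we get H, F.
C is not reached, and no chain runs the other way from C to A.
So the given relations leave the order of A and C undetermined.

undetermined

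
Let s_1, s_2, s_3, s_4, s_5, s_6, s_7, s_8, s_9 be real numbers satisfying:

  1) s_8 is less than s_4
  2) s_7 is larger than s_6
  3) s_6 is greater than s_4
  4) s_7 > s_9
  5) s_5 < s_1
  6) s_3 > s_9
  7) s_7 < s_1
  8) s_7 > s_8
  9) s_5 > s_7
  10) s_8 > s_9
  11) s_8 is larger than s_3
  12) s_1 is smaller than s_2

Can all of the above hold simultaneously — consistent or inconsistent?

consistent

The single ordering s_9 < s_3 < s_8 < s_4 < s_6 < s_7 < s_5 < s_1 < s_2 satisfies every listed relation, so no contradiction arises.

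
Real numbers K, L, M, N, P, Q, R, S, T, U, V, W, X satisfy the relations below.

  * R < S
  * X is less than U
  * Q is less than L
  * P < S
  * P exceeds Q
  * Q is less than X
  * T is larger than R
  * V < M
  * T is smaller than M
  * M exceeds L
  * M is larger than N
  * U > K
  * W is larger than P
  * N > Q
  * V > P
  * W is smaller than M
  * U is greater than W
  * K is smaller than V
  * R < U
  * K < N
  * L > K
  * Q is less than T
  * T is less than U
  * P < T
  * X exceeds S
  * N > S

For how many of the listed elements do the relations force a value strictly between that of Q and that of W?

The relations place Q below W. An element lies strictly between them when it is forced above Q and also forced below W.
Above Q: {P, L, S, V, N, T, X, U, M}. Below W: {P}.
Intersection: {P} — 1.

1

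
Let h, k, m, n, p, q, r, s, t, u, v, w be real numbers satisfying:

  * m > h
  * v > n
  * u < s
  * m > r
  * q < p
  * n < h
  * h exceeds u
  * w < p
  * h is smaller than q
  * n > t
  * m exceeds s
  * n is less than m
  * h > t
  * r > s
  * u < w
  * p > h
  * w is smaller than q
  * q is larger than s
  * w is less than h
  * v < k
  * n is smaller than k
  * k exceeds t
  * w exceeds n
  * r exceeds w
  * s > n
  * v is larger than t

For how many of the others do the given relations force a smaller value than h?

4

From h the given relations immediately reach u, t, n, w.
Nothing else is reachable below h; 4 in all.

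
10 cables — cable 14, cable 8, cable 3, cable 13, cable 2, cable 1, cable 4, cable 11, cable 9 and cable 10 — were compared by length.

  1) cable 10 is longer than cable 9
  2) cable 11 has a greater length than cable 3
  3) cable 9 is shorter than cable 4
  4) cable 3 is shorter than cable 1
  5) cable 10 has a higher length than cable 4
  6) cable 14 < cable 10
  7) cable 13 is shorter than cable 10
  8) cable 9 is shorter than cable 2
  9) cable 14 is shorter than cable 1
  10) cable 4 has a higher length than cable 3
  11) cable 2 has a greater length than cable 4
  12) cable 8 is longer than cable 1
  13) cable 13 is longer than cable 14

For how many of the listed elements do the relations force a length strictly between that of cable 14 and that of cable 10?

1

Chaining upward from cable 14 reaches: cable 1, cable 8, cable 13.
Chaining downward from cable 10 reaches: cable 3, cable 9, cable 4, cable 13.
Strictly between cable 14 and cable 10 are those in both lists: cable 13 — 1 element.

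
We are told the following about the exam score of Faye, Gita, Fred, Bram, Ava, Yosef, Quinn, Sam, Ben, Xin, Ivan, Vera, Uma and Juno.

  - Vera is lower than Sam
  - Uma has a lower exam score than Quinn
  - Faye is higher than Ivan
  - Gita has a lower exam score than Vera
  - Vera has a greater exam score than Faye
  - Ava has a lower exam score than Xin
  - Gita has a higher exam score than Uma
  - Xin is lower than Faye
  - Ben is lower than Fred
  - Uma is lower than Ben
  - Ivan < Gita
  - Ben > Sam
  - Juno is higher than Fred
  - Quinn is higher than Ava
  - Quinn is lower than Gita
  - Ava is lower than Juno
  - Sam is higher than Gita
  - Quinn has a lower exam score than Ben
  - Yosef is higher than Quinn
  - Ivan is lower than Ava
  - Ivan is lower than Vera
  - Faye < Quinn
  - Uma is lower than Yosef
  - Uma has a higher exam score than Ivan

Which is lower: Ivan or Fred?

Ivan

Following the relations from Ivan: Ivan < Ava < Xin < Faye < Quinn < Gita < Sam < Ben < Fred.
So Ivan < Fred; Ivan is the lower of the two.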